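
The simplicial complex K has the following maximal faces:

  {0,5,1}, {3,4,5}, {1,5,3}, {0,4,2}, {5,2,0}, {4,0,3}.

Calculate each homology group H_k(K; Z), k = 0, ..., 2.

Fix the vertex order 0 < 1 < 2 < 3 < 4 < 5 and write every simplex with vertices in increasing order. Then dim K = 2 and the simplices of K are:

  0-simplices (6): [0], [1], [2], [3], [4], [5]
  1-simplices (12): [0,1], [0,2], [0,3], [0,4], [0,5], [1,3], [1,5], [2,4], [2,5], [3,4], [3,5], [4,5]
  2-simplices (6): [0,1,5], [0,2,4], [0,2,5], [0,3,4], [1,3,5], [3,4,5]

giving chain groups C_0 ≅ Z^6, C_1 ≅ Z^12, C_2 ≅ Z^6.

Boundary ∂_1: C_1 → C_0 sends each edge [p,q] (with p < q) to q − p. For instance
  ∂[1,3] = [3] − [1].
This gives a 6×12 integer matrix of rank 5; reducing to Smith normal form yields diagonal entries (1,1,1,1,1).

Boundary ∂_2: C_2 → C_1 acts by ∂[p,q,r] = [q,r] − [p,r] + [p,q]. For instance
  ∂[0,2,4] = [2,4] − [0,4] + [0,2],
  ∂[1,3,5] = [3,5] − [1,5] + [1,3].
As a 12×6 matrix over Z this has rank 6, with invariant factors (1,1,1,1,1,1).

Reading off H_k = ker ∂_k / im ∂_{k+1}:

  H_0: rank C_0 − rank ∂_1 = 6 − 5 = 1, and the invariant factors of ∂_1 are all 1, so H_0 = Z.
  H_1: rank ker ∂_1 − rank ∂_2 = (12 − 5) − 6 = 1, and the invariant factors of ∂_2 are all 1, so H_1 = Z.
  H_2: rank ker ∂_2 − rank ∂_3 = (6 − 6) − 0 = 0, and there is no ∂_3, so H_2 = 0.

As a check, the Euler characteristic is 6 − 12 + 6 = 0, which agrees with 1 − 1 + 0 = 0.

H_0 ≅ Z,  H_1 ≅ Z,  H_2 = 0.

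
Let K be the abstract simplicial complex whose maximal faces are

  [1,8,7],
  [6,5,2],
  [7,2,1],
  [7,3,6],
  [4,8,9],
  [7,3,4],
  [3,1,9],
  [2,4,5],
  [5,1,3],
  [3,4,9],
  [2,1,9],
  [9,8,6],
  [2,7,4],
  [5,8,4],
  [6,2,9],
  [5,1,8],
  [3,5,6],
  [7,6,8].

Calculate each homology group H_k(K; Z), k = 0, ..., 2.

Fix the vertex order 1 < 2 < 3 < 4 < 5 < 6 < 7 < 8 < 9 and write every simplex with vertices in increasing order. Then dim K = 2 and the simplices of K are:

  0-simplices (9): [1], [2], [3], [4], [5], [6], [7], [8], [9]
  1-simplices (27): (27 of them)
  2-simplices (18): [1,2,7], [1,2,9], [1,3,5], [1,3,9], [1,5,8], [1,7,8], [2,4,5], [2,4,7], [2,5,6], [2,6,9], [3,4,7], [3,4,9], [3,5,6], [3,6,7], [4,5,8], [4,8,9], [6,7,8], [6,8,9]

giving chain groups C_0 ≅ Z^9, C_1 ≅ Z^27, C_2 ≅ Z^18.

The boundary map ∂_1: C_1 → C_0 maps an edge to its endpoints' difference, ∂[p,q] = q − p.
As a 9×27 matrix over Z this has rank 8, with invariant factors (1,1,1,1,1,1,1,1).

Boundary ∂_2: C_2 → C_1 maps a triangle to the signed sum of its edges. For instance
  ∂[3,5,6] = [5,6] − [3,6] + [3,5],
  ∂[2,4,5] = [4,5] − [2,5] + [2,4].
The resulting 27×18 matrix has rank 17, and its Smith normal form has invariant factors (1,1,1,1,1,1,1,1,1,1,1,1,1,1,1,1,1).

Computing H_k = (kernel of ∂_k) / (image of ∂_{k+1}):

  H_0: rank C_0 − rank ∂_1 = 9 − 8 = 1, and the invariant factors of ∂_1 are all 1, so H_0 = Z.
  H_1: rank ker ∂_1 − rank ∂_2 = (27 − 8) − 17 = 2, and the invariant factors of ∂_2 are all 1, so H_1 = Z^2.
  H_2: rank ker ∂_2 − rank ∂_3 = (18 − 17) − 0 = 1, and there is no ∂_3, so H_2 = Z.

As a check, the Euler characteristic is 9 − 27 + 18 = 0, which agrees with 1 − 2 + 1 = 0.

H_0 ≅ Z,  H_1 ≅ Z^2,  H_2 ≅ Z.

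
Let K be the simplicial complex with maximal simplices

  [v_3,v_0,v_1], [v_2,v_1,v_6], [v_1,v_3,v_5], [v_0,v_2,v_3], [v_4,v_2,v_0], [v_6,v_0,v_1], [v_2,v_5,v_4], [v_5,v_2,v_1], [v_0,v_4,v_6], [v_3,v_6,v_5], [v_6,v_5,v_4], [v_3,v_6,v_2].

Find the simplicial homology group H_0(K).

Take the total order v_0 < v_1 < v_2 < v_3 < v_4 < v_5 < v_6 on the vertex set. Then K (dimension 2) consists of the simplices:

  0-simplices (7): [v_0], [v_1], [v_2], [v_3], [v_4], [v_5], [v_6]
  1-simplices (18): (18 of them)
  2-simplices (12): (12 of them)

giving chain groups C_0 ≅ Z^7, C_1 ≅ Z^18, C_2 ≅ Z^12.

Boundary ∂_1: C_1 → C_0 maps an edge to its endpoints' difference, ∂[p,q] = q − p. For instance
  ∂[v_1,v_2] = [v_2] − [v_1].
This gives a 7×18 integer matrix of rank 6; reducing to Smith normal form yields diagonal entries (1,1,1,1,1,1).

∂_2: C_2 → C_1 maps a triangle to the signed sum of its edges. For instance
  ∂[v_2,v_4,v_5] = [v_4,v_5] − [v_2,v_5] + [v_2,v_4],
  ∂[v_1,v_2,v_6] = [v_2,v_6] − [v_1,v_6] + [v_1,v_2].
This gives a 18×12 integer matrix of rank 12; reducing to Smith normal form yields diagonal entries (1,1,1,1,1,1,1,1,1,1,1,2).

Now H_k = ker ∂_k / im ∂_{k+1}, so:

  H_0: rank C_0 − rank ∂_1 = 7 − 6 = 1, and the invariant factors of ∂_1 are all 1, so H_0 ≅ Z.

H_0 ≅ Z.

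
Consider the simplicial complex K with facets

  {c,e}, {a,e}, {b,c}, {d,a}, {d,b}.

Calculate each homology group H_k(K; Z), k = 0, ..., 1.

H_0 = Z,  H_1 = Z.

K has 5 vertices, 5 edges.
rank ∂_0 = 0, rank ∂_1 = 4 ⇒ b_0 = 5 − 0 − 4 = 1; all invariant factors of ∂_1 are 1 so no torsion. So H_0 = Z.
rank ∂_1 = 4, rank ∂_2 = 0 ⇒ b_1 = 5 − 4 − 0 = 1. So H_1 = Z.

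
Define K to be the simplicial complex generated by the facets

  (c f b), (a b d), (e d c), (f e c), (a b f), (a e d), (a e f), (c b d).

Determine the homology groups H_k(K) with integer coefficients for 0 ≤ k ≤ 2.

H_0 = Z,  H_1 = 0,  H_2 = Z.

Take the total order a < b < c < d < e < f on the vertex set. Then K (dimension 2) consists of the simplices:

  0-simplices (6): a, b, c, d, e, f
  1-simplices (12): ab, ad, ae, af, bc, bd, bf, cd, ce, cf, de, ef
  2-simplices (8): abd, abf, ade, aef, bcd, bcf, cde, cef

giving chain groups C_0 ≅ Z^6, C_1 ≅ Z^12, C_2 ≅ Z^8.

∂_1: C_1 → C_0 sends each edge [p,q] (with p < q) to q − p.
The 6×12 boundary matrix has rank 5 and Smith normal form diag(1,1,1,1,1).

Boundary ∂_2: C_2 → C_1 sends each 2-simplex [p,q,r] to [q,r] − [p,r] + [p,q]. For instance
  ∂aef = ef − af + ae,
  ∂abf = bf − af + ab.
This gives a 12×8 integer matrix of rank 7; reducing to Smith normal form yields diagonal entries (1,1,1,1,1,1,1).

From H_k ≅ ker(∂_k) / im(∂_{k+1}) we obtain:

  H_0: rank C_0 − rank ∂_1 = 6 − 5 = 1, and the invariant factors of ∂_1 are all 1, so H_0 ≅ Z.
  H_1: rank ker ∂_1 − rank ∂_2 = (12 − 5) − 7 = 0, and the invariant factors of ∂_2 are all 1, so H_1 ≅ 0.
  H_2: rank ker ∂_2 − rank ∂_3 = (8 − 7) − 0 = 1, and there is no ∂_3, so H_2 ≅ Z.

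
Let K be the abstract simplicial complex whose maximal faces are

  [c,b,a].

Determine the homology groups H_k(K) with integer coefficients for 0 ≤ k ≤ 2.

H_0 ≅ Z,  H_1 = 0,  H_2 = 0.

We work with the vertex ordering a < b < c. The simplices of K, each written with vertices in increasing order, are:

  0-simplices (3): a, b, c
  1-simplices (3): ab, ac, bc
  2-simplices (1): abc

Hence C_0 ≅ Z^3, C_1 ≅ Z^3, C_2 ≅ Z^1.

The boundary map ∂_1: C_1 → C_0 maps an edge to its endpoints' difference, ∂[p,q] = q − p. For instance
  ∂ab = b − a.
The resulting 3×3 matrix has rank 2, and its Smith normal form has invariant factors (1,1).

The boundary map ∂_2: C_2 → C_1 maps a triangle to the signed sum of its edges. For instance
  ∂abc = bc − ac + ab.
As a 3×1 matrix over Z this has rank 1, with invariant factors (1).

From H_k ≅ ker(∂_k) / im(∂_{k+1}) we obtain:

  H_0: rank C_0 − rank ∂_1 = 3 − 2 = 1, and the invariant factors of ∂_1 are all 1, so H_0 ≅ Z.
  H_1: rank ker ∂_1 − rank ∂_2 = (3 − 2) − 1 = 0, and the invariant factors of ∂_2 are all 1, so H_1 ≅ 0.
  H_2: rank ker ∂_2 − rank ∂_3 = (1 − 1) − 0 = 0, and there is no ∂_3, so H_2 ≅ 0.

(K is a triangulation of the 2-simplex.)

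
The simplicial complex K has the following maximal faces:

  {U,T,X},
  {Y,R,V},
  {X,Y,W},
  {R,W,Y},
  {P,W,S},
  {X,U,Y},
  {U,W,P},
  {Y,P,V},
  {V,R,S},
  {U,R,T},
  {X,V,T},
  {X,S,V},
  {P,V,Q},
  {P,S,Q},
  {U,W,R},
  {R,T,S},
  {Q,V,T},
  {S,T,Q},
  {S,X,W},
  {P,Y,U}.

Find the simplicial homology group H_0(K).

We work with the vertex ordering P < Q < R < S < T < U < V < W < X < Y. The simplices of K, each written with vertices in increasing order, are:

  0-simplices (10): P, Q, R, S, T, U, V, W, X, Y
  1-simplices (30): PQ, PS, PU, PV, PW, PY, QS, QT, QV, RS, RT, RU, RV, RW, RY, ST, SV, SW, SX, TU, TV, TX, UW, UX, UY, VX, VY, WX, WY, XY
  2-simplices (20): PQS, PQV, PSW, PUW, PUY, PVY, QST, QTV, RST, RSV, RTU, RUW, RVY, RWY, SVX, SWX, TUX, TVX, UXY, WXY

giving chain groups C_0 ≅ Z^10, C_1 ≅ Z^30, C_2 ≅ Z^20.

Boundary ∂_1: C_1 → C_0 sends each edge [p,q] (with p < q) to q − p.
The resulting 10×30 matrix has rank 9, and its Smith normal form has invariant factors (1,1,1,1,1,1,1,1,1).

The boundary map ∂_2: C_2 → C_1 sends each 2-simplex [p,q,r] to [q,r] − [p,r] + [p,q]. For instance
  ∂QTV = TV − QV + QT,
  ∂RVY = VY − RY + RV.
As a 30×20 matrix over Z this has rank 20, with invariant factors (1,1,1,1,1,1,1,1,1,1,1,1,1,1,1,1,1,1,1,2).

Now H_k = ker ∂_k / im ∂_{k+1}, so:

  H_0: rank C_0 − rank ∂_1 = 10 − 9 = 1, and the invariant factors of ∂_1 are all 1, so H_0 ≅ Z.

(K is a triangulation of the Klein bottle.)

H_0 = Z.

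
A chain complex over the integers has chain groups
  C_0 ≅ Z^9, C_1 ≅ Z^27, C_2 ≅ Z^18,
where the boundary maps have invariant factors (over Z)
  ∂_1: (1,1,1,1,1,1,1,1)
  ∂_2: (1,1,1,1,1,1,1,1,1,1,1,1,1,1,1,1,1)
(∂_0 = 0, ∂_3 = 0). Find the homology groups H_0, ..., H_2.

H_0: b_0 = 9 − 0 − 8 = 1; torsion from ∂_1 factors > 1: none. So H_0 ≅ Z.
H_1: b_1 = 27 − 8 − 17 = 2; torsion from ∂_2 factors > 1: none. So H_1 ≅ Z^2.
H_2: b_2 = 18 − 17 − 0 = 1; torsion from ∂_3 factors > 1: none. So H_2 ≅ Z.

H_0 ≅ Z,  H_1 ≅ Z^2,  H_2 ≅ Z.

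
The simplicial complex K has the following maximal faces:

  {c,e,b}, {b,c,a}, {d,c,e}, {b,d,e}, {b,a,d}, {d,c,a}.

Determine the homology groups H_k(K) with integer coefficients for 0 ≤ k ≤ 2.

We work with the vertex ordering a < b < c < d < e. The simplices of K, each written with vertices in increasing order, are:

  0-simplices (5): a, b, c, d, e
  1-simplices (9): ab, ac, ad, bc, bd, be, cd, ce, de
  2-simplices (6): abc, abd, acd, bce, bde, cde

giving chain groups C_0 ≅ Z^5, C_1 ≅ Z^9, C_2 ≅ Z^6.

Boundary ∂_1: C_1 → C_0 sends each edge [p,q] (with p < q) to q − p. For instance
  ∂bc = c − b.
The 5×9 boundary matrix has rank 4 and Smith normal form diag(1,1,1,1).

The boundary map ∂_2: C_2 → C_1 acts by ∂[p,q,r] = [q,r] − [p,r] + [p,q]. For instance
  ∂bce = ce − be + bc,
  ∂abc = bc − ac + ab.
The 9×6 boundary matrix has rank 5 and Smith normal form diag(1,1,1,1,1).

Now H_k = ker ∂_k / im ∂_{k+1}, so:

  H_0: rank C_0 − rank ∂_1 = 5 − 4 = 1, and the invariant factors of ∂_1 are all 1, so H_0 = Z.
  H_1: rank ker ∂_1 − rank ∂_2 = (9 − 4) − 5 = 0, and the invariant factors of ∂_2 are all 1, so H_1 = 0.
  H_2: rank ker ∂_2 − rank ∂_3 = (6 − 5) − 0 = 1, and there is no ∂_3, so H_2 = Z.

H_0 ≅ Z,  H_1 = 0,  H_2 ≅ Z.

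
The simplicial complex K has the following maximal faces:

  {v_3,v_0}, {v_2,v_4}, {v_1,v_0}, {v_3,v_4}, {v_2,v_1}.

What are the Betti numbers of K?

Fix the vertex order v_0 < v_1 < v_2 < v_3 < v_4 and write every simplex with vertices in increasing order. Then dim K = 1 and the simplices of K are:

  0-simplices (5): [v_0], [v_1], [v_2], [v_3], [v_4]
  1-simplices (5): [v_0,v_1], [v_0,v_3], [v_1,v_2], [v_2,v_4], [v_3,v_4]

Hence C_0 ≅ Z^5, C_1 ≅ Z^5.

Boundary ∂_1: C_1 → C_0 is given by ∂[p,q] = [q] − [p]. For instance
  ∂[v_2,v_4] = [v_4] − [v_2].
The 5×5 boundary matrix has rank 4 and Smith normal form diag(1,1,1,1).

From H_k ≅ ker(∂_k) / im(∂_{k+1}) we obtain:

  H_0: rank C_0 − rank ∂_1 = 5 − 4 = 1, and the invariant factors of ∂_1 are all 1, so H_0 = Z.
  H_1: rank ker ∂_1 − rank ∂_2 = (5 − 4) − 0 = 1, and there is no ∂_2, so H_1 = Z.

As a check, the Euler characteristic is 5 − 5 = 0, which agrees with 1 − 1 = 0.

Hence the Betti numbers are b_0 = 1, b_1 = 1.

b_0 = 1, b_1 = 1.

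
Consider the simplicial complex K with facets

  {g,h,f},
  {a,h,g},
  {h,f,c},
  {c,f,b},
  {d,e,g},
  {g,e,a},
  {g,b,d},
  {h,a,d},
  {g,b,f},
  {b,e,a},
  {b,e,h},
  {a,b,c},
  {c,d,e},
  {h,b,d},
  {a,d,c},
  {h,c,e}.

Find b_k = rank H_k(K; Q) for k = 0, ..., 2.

Fix the vertex order a < b < c < d < e < f < g < h and write every simplex with vertices in increasing order. Then dim K = 2 and the simplices of K are:

  0-simplices (8): a, b, c, d, e, f, g, h
  1-simplices (24): ab, ac, ad, ae, ag, ah, bc, bd, be, bf, bg, bh, cd, ce, cf, ch, de, dg, dh, eg, eh, fg, fh, gh
  2-simplices (16): abc, abe, acd, adh, aeg, agh, bcf, bdg, bdh, beh, bfg, cde, ceh, cfh, deg, fgh

Hence C_0 ≅ Z^8, C_1 ≅ Z^24, C_2 ≅ Z^16.

The boundary map ∂_1: C_1 → C_0 sends each edge [p,q] (with p < q) to q − p. For instance
  ∂ah = h − a.
As a 8×24 matrix over Z this has rank 7, with invariant factors (1,1,1,1,1,1,1).

The boundary map ∂_2: C_2 → C_1 acts by ∂[p,q,r] = [q,r] − [p,r] + [p,q]. For instance
  ∂bdg = dg − bg + bd,
  ∂bfg = fg − bg + bf.
The resulting 24×16 matrix has rank 15, and its Smith normal form has invariant factors (1,1,1,1,1,1,1,1,1,1,1,1,1,1,1).

Computing H_k = (kernel of ∂_k) / (image of ∂_{k+1}):

  H_0: rank C_0 − rank ∂_1 = 8 − 7 = 1, and the invariant factors of ∂_1 are all 1, so H_0 ≅ Z.
  H_1: rank ker ∂_1 − rank ∂_2 = (24 − 7) − 15 = 2, and the invariant factors of ∂_2 are all 1, so H_1 ≅ Z^2.
  H_2: rank ker ∂_2 − rank ∂_3 = (16 − 15) − 0 = 1, and there is no ∂_3, so H_2 ≅ Z.

As a check, the Euler characteristic is 8 − 24 + 16 = 0, which agrees with 1 − 2 + 1 = 0.

Hence the Betti numbers are b_0 = 1, b_1 = 2, b_2 = 1.

b_0 = 1, b_1 = 2, b_2 = 1.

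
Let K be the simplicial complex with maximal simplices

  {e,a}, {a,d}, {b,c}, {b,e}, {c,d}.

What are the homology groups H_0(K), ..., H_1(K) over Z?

Take the total order a < b < c < d < e on the vertex set. Then K (dimension 1) consists of the simplices:

  0-simplices (5): a, b, c, d, e
  1-simplices (5): ad, ae, bc, be, cd

so the chain groups are C_0 ≅ Z^5, C_1 ≅ Z^5.

∂_1: C_1 → C_0 sends each edge [p,q] (with p < q) to q − p. For instance
  ∂bc = c − b.
This gives a 5×5 integer matrix of rank 4; reducing to Smith normal form yields diagonal entries (1,1,1,1).

Reading off H_k = ker ∂_k / im ∂_{k+1}:

  H_0: rank C_0 − rank ∂_1 = 5 − 4 = 1, and the invariant factors of ∂_1 are all 1, so H_0 ≅ Z.
  H_1: rank ker ∂_1 − rank ∂_2 = (5 − 4) − 0 = 1, and there is no ∂_2, so H_1 ≅ Z.

As a check, the Euler characteristic is 5 − 5 = 0, which agrees with 1 − 1 = 0.

H_0 = Z,  H_1 = Z.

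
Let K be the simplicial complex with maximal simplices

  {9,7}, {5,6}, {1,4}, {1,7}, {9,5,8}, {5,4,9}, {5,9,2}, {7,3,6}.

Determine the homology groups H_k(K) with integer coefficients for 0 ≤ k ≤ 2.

H_0 ≅ Z,  H_1 ≅ Z^2,  H_2 = 0.

We work with the vertex ordering 1 < 2 < 3 < 4 < 5 < 6 < 7 < 8 < 9. The simplices of K, each written with vertices in increasing order, are:

  0-simplices (9): [1], [2], [3], [4], [5], [6], [7], [8], [9]
  1-simplices (14): [1,4], [1,7], [2,5], [2,9], [3,6], [3,7], [4,5], [4,9], [5,6], [5,8], [5,9], [6,7], [7,9], [8,9]
  2-simplices (4): [2,5,9], [3,6,7], [4,5,9], [5,8,9]

Hence C_0 ≅ Z^9, C_1 ≅ Z^14, C_2 ≅ Z^4.

Boundary ∂_1: C_1 → C_0 is given by ∂[p,q] = [q] − [p]. For instance
  ∂[4,5] = [5] − [4].
The 9×14 boundary matrix has rank 8 and Smith normal form diag(1,1,1,1,1,1,1,1).

Boundary ∂_2: C_2 → C_1 sends each 2-simplex [p,q,r] to [q,r] − [p,r] + [p,q]. For instance
  ∂[3,6,7] = [6,7] − [3,7] + [3,6],
  ∂[5,8,9] = [8,9] − [5,9] + [5,8].
This gives a 14×4 integer matrix of rank 4; reducing to Smith normal form yields diagonal entries (1,1,1,1).

From H_k ≅ ker(∂_k) / im(∂_{k+1}) we obtain:

  H_0: rank C_0 − rank ∂_1 = 9 − 8 = 1, and the invariant factors of ∂_1 are all 1, so H_0 = Z.
  H_1: rank ker ∂_1 − rank ∂_2 = (14 − 8) − 4 = 2, and the invariant factors of ∂_2 are all 1, so H_1 = Z^2.
  H_2: rank ker ∂_2 − rank ∂_3 = (4 − 4) − 0 = 0, and there is no ∂_3, so H_2 = 0.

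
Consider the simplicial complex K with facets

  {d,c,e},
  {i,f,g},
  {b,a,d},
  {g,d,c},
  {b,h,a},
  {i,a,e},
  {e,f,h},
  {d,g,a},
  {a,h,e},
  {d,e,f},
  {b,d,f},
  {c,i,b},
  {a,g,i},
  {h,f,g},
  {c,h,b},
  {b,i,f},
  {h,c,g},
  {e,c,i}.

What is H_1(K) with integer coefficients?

H_1 = Z^2.

Take the total order a < b < c < d < e < f < g < h < i on the vertex set. Then K (dimension 2) consists of the simplices:

  0-simplices (9): a, b, c, d, e, f, g, h, i
  1-simplices (27): ab, ad, ae, ag, ah, ai, bc, bd, bf, bh, bi, cd, ce, cg, ch, ci, de, df, dg, ef, eh, ei, fg, fh, fi, gh, gi
  2-simplices (18): abd, abh, adg, aeh, aei, agi, bch, bci, bdf, bfi, cde, cdg, cei, cgh, def, efh, fgh, fgi

Hence C_0 ≅ Z^9, C_1 ≅ Z^27, C_2 ≅ Z^18.

The boundary map ∂_1: C_1 → C_0 maps an edge to its endpoints' difference, ∂[p,q] = q − p. For instance
  ∂ci = i − c.
The 9×27 boundary matrix has rank 8 and Smith normal form diag(1,1,1,1,1,1,1,1).

∂_2: C_2 → C_1 sends each 2-simplex [p,q,r] to [q,r] − [p,r] + [p,q]. For instance
  ∂bdf = df − bf + bd,
  ∂abh = bh − ah + ab.
As a 27×18 matrix over Z this has rank 17, with invariant factors (1,1,1,1,1,1,1,1,1,1,1,1,1,1,1,1,1).

Reading off H_k = ker ∂_k / im ∂_{k+1}:

  H_1: rank ker ∂_1 − rank ∂_2 = (27 − 8) − 17 = 2, and the invariant factors of ∂_2 are all 1, so H_1 ≅ Z^2.

(K is a triangulation of the torus T^2.)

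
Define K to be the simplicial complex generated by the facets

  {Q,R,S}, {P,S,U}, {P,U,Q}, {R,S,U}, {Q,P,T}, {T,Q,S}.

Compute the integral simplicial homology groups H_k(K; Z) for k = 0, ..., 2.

H_0 = Z,  H_1 = Z,  H_2 = 0.

Order the vertices as P < Q < R < S < T < U. Listing each simplex with vertices in this order, K has dimension 2 with simplices:

  0-simplices (6): P, Q, R, S, T, U
  1-simplices (12): PQ, PS, PT, PU, QR, QS, QT, QU, RS, RU, ST, SU
  2-simplices (6): PQT, PQU, PSU, QRS, QST, RSU

so the chain groups are C_0 ≅ Z^6, C_1 ≅ Z^12, C_2 ≅ Z^6.

The boundary map ∂_1: C_1 → C_0 is given by ∂[p,q] = [q] − [p].
This gives a 6×12 integer matrix of rank 5; reducing to Smith normal form yields diagonal entries (1,1,1,1,1).

The boundary map ∂_2: C_2 → C_1 maps a triangle to the signed sum of its edges. For instance
  ∂QRS = RS − QS + QR,
  ∂PQU = QU − PU + PQ.
The 12×6 boundary matrix has rank 6 and Smith normal form diag(1,1,1,1,1,1).

Reading off H_k = ker ∂_k / im ∂_{k+1}:

  H_0: rank C_0 − rank ∂_1 = 6 − 5 = 1, and the invariant factors of ∂_1 are all 1, so H_0 = Z.
  H_1: rank ker ∂_1 − rank ∂_2 = (12 − 5) − 6 = 1, and the invariant factors of ∂_2 are all 1, so H_1 = Z.
  H_2: rank ker ∂_2 − rank ∂_3 = (6 − 6) − 0 = 0, and there is no ∂_3, so H_2 = 0.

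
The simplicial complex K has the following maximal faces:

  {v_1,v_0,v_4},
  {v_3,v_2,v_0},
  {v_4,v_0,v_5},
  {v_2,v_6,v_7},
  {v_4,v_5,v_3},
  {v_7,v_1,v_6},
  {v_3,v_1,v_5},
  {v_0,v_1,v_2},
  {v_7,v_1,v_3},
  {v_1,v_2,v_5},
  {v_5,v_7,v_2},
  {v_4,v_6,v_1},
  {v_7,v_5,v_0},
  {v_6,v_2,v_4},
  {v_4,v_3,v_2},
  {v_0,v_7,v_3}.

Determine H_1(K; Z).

We work with the vertex ordering v_0 < v_1 < v_2 < v_3 < v_4 < v_5 < v_6 < v_7. The simplices of K, each written with vertices in increasing order, are:

  0-simplices (8): [v_0], [v_1], [v_2], [v_3], [v_4], [v_5], [v_6], [v_7]
  1-simplices (24): (24 of them)
  2-simplices (16): (16 of them)

so the chain groups are C_0 ≅ Z^8, C_1 ≅ Z^24, C_2 ≅ Z^16.

The boundary map ∂_1: C_1 → C_0 is given by ∂[p,q] = [q] − [p]. For instance
  ∂[v_1,v_5] = [v_5] − [v_1].
This gives a 8×24 integer matrix of rank 7; reducing to Smith normal form yields diagonal entries (1,1,1,1,1,1,1).

Boundary ∂_2: C_2 → C_1 maps a triangle to the signed sum of its edges. For instance
  ∂[v_3,v_4,v_5] = [v_4,v_5] − [v_3,v_5] + [v_3,v_4],
  ∂[v_2,v_3,v_4] = [v_3,v_4] − [v_2,v_4] + [v_2,v_3].
This gives a 24×16 integer matrix of rank 15; reducing to Smith normal form yields diagonal entries (1,1,1,1,1,1,1,1,1,1,1,1,1,1,1).

From H_k ≅ ker(∂_k) / im(∂_{k+1}) we obtain:

  H_1: rank ker ∂_1 − rank ∂_2 = (24 − 7) − 15 = 2, and the invariant factors of ∂_2 are all 1, so H_1 ≅ Z^2.

H_1 = Z^2.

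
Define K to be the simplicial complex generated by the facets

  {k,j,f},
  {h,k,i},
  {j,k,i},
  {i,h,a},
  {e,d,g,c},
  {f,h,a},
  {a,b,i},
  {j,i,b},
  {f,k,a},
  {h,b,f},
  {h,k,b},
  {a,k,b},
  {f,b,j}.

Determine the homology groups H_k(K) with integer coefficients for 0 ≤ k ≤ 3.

We work with the vertex ordering a < b < c < d < e < f < g < h < i < j < k. The simplices of K, each written with vertices in increasing order, are:

  0-simplices (11): a, b, c, d, e, f, g, h, i, j, k
  1-simplices (24): ab, af, ah, ai, ak, bf, bh, bi, bj, bk, cd, ce, cg, de, dg, eg, fh, fj, fk, hi, hk, ij, ik, jk
  2-simplices (16): abi, abk, afh, afk, ahi, bfh, bfj, bhk, bij, cde, cdg, ceg, deg, fjk, hik, ijk
  3-simplices (1): cdeg

Hence C_0 ≅ Z^11, C_1 ≅ Z^24, C_2 ≅ Z^16, C_3 ≅ Z^1.

∂_1: C_1 → C_0 sends each edge [p,q] (with p < q) to q − p. For instance
  ∂bf = f − b.
As a 11×24 matrix over Z this has rank 9, with invariant factors (1,1,1,1,1,1,1,1,1).

∂_2: C_2 → C_1 acts by ∂[p,q,r] = [q,r] − [p,r] + [p,q]. For instance
  ∂bhk = hk − bk + bh,
  ∂abi = bi − ai + ab.
As a 24×16 matrix over Z this has rank 15, with invariant factors (1,1,1,1,1,1,1,1,1,1,1,1,1,1,2).

Boundary ∂_3: C_3 → C_2 sends each 3-simplex σ to the alternating sum Σ_i (−1)^i (σ with its i-th vertex removed). For instance
  ∂cdeg = deg − ceg + cdg − cde.
As a 16×1 matrix over Z this has rank 1, with invariant factors (1).

From H_k ≅ ker(∂_k) / im(∂_{k+1}) we obtain:

  H_0: rank C_0 − rank ∂_1 = 11 − 9 = 2, and the invariant factors of ∂_1 are all 1, so H_0 = Z^2.
  H_1: rank ker ∂_1 − rank ∂_2 = (24 − 9) − 15 = 0, and ∂_2 has invariant factor 2 > 1, so H_1 = Z/2.
  H_2: rank ker ∂_2 − rank ∂_3 = (16 − 15) − 1 = 0, and the invariant factors of ∂_3 are all 1, so H_2 = 0.
  H_3: rank ker ∂_3 − rank ∂_4 = (1 − 1) − 0 = 0, and there is no ∂_4, so H_3 = 0.

H_0 = Z^2,  H_1 = Z/2,  H_2 = 0,  H_3 = 0.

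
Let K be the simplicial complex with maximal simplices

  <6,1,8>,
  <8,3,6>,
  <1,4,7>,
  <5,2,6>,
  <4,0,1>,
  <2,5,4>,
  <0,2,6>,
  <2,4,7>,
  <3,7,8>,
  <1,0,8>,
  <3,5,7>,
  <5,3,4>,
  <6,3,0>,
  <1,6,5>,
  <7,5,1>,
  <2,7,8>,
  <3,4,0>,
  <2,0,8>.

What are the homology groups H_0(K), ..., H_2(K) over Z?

We work with the vertex ordering 0 < 1 < 2 < 3 < 4 < 5 < 6 < 7 < 8. The simplices of K, each written with vertices in increasing order, are:

  0-simplices (9): [0], [1], [2], [3], [4], [5], [6], [7], [8]
  1-simplices (27): (27 of them)
  2-simplices (18): [0,1,4], [0,1,8], [0,2,6], [0,2,8], [0,3,4], [0,3,6], [1,4,7], [1,5,6], [1,5,7], [1,6,8], [2,4,5], [2,4,7], [2,5,6], [2,7,8], [3,4,5], [3,5,7], [3,6,8], [3,7,8]

giving chain groups C_0 ≅ Z^9, C_1 ≅ Z^27, C_2 ≅ Z^18.

Boundary ∂_1: C_1 → C_0 sends each edge [p,q] (with p < q) to q − p.
The resulting 9×27 matrix has rank 8, and its Smith normal form has invariant factors (1,1,1,1,1,1,1,1).

∂_2: C_2 → C_1 sends each 2-simplex [p,q,r] to [q,r] − [p,r] + [p,q]. For instance
  ∂[3,7,8] = [7,8] − [3,8] + [3,7],
  ∂[2,5,6] = [5,6] − [2,6] + [2,5].
As a 27×18 matrix over Z this has rank 18, with invariant factors (1,1,1,1,1,1,1,1,1,1,1,1,1,1,1,1,1,2).

From H_k ≅ ker(∂_k) / im(∂_{k+1}) we obtain:

  H_0: rank C_0 − rank ∂_1 = 9 − 8 = 1, and the invariant factors of ∂_1 are all 1, so H_0 = Z.
  H_1: rank ker ∂_1 − rank ∂_2 = (27 − 8) − 18 = 1, and ∂_2 has invariant factor 2 > 1, so H_1 = Z ⊕ Z/2.
  H_2: rank ker ∂_2 − rank ∂_3 = (18 − 18) − 0 = 0, and there is no ∂_3, so H_2 = 0.

As a check, the Euler characteristic is 9 − 27 + 18 = 0, which agrees with 1 − 1 + 0 = 0.
(K is a triangulation of the Klein bottle.)

H_0 = Z,  H_1 = Z ⊕ Z/2,  H_2 = 0.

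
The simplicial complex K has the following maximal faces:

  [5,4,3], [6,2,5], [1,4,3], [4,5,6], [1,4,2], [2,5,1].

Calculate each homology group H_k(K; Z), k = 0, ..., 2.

Fix the vertex order 1 < 2 < 3 < 4 < 5 < 6 and write every simplex with vertices in increasing order. Then dim K = 2 and the simplices of K are:

  0-simplices (6): [1], [2], [3], [4], [5], [6]
  1-simplices (12): [1,2], [1,3], [1,4], [1,5], [2,4], [2,5], [2,6], [3,4], [3,5], [4,5], [4,6], [5,6]
  2-simplices (6): [1,2,4], [1,2,5], [1,3,4], [2,5,6], [3,4,5], [4,5,6]

Hence C_0 ≅ Z^6, C_1 ≅ Z^12, C_2 ≅ Z^6.

Boundary ∂_1: C_1 → C_0 maps an edge to its endpoints' difference, ∂[p,q] = q − p. For instance
  ∂[3,5] = [5] − [3].
The resulting 6×12 matrix has rank 5, and its Smith normal form has invariant factors (1,1,1,1,1).

The boundary map ∂_2: C_2 → C_1 sends each 2-simplex [p,q,r] to [q,r] − [p,r] + [p,q]. For instance
  ∂[1,2,4] = [2,4] − [1,4] + [1,2],
  ∂[2,5,6] = [5,6] − [2,6] + [2,5].
The 12×6 boundary matrix has rank 6 and Smith normal form diag(1,1,1,1,1,1).

Computing H_k = (kernel of ∂_k) / (image of ∂_{k+1}):

  H_0: rank C_0 − rank ∂_1 = 6 − 5 = 1, and the invariant factors of ∂_1 are all 1, so H_0 = Z.
  H_1: rank ker ∂_1 − rank ∂_2 = (12 − 5) − 6 = 1, and the invariant factors of ∂_2 are all 1, so H_1 = Z.
  H_2: rank ker ∂_2 − rank ∂_3 = (6 − 6) − 0 = 0, and there is no ∂_3, so H_2 = 0.

H_0 = Z,  H_1 = Z,  H_2 = 0.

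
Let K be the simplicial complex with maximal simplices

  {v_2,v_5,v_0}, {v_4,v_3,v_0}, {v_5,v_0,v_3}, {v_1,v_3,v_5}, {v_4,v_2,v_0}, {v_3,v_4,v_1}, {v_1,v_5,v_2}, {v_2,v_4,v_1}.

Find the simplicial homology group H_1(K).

Take the total order v_0 < v_1 < v_2 < v_3 < v_4 < v_5 on the vertex set. Then K (dimension 2) consists of the simplices:

  0-simplices (6): [v_0], [v_1], [v_2], [v_3], [v_4], [v_5]
  1-simplices (12): [v_0,v_2], [v_0,v_3], [v_0,v_4], [v_0,v_5], [v_1,v_2], [v_1,v_3], [v_1,v_4], [v_1,v_5], [v_2,v_4], [v_2,v_5], [v_3,v_4], [v_3,v_5]
  2-simplices (8): [v_0,v_2,v_4], [v_0,v_2,v_5], [v_0,v_3,v_4], [v_0,v_3,v_5], [v_1,v_2,v_4], [v_1,v_2,v_5], [v_1,v_3,v_4], [v_1,v_3,v_5]

giving chain groups C_0 ≅ Z^6, C_1 ≅ Z^12, C_2 ≅ Z^8.

Boundary ∂_1: C_1 → C_0 maps an edge to its endpoints' difference, ∂[p,q] = q − p. For instance
  ∂[v_1,v_3] = [v_3] − [v_1].
The 6×12 boundary matrix has rank 5 and Smith normal form diag(1,1,1,1,1).

Boundary ∂_2: C_2 → C_1 sends each 2-simplex [p,q,r] to [q,r] − [p,r] + [p,q]. For instance
  ∂[v_0,v_3,v_5] = [v_3,v_5] − [v_0,v_5] + [v_0,v_3],
  ∂[v_0,v_2,v_4] = [v_2,v_4] − [v_0,v_4] + [v_0,v_2].
The 12×8 boundary matrix has rank 7 and Smith normal form diag(1,1,1,1,1,1,1).

Now H_k = ker ∂_k / im ∂_{k+1}, so:

  H_1: rank ker ∂_1 − rank ∂_2 = (12 − 5) − 7 = 0, and the invariant factors of ∂_2 are all 1, so H_1 = 0.

H_1 ≅ 0.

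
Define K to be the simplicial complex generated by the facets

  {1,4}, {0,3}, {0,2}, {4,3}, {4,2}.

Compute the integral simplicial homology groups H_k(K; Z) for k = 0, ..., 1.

H_0 ≅ Z,  H_1 ≅ Z.

Take the total order 0 < 1 < 2 < 3 < 4 on the vertex set. Then K (dimension 1) consists of the simplices:

  0-simplices (5): [0], [1], [2], [3], [4]
  1-simplices (5): [0,2], [0,3], [1,4], [2,4], [3,4]

so the chain groups are C_0 ≅ Z^5, C_1 ≅ Z^5.

Boundary ∂_1: C_1 → C_0 sends each edge [p,q] (with p < q) to q − p. For instance
  ∂[0,3] = [3] − [0].
As a 5×5 matrix over Z this has rank 4, with invariant factors (1,1,1,1).

Computing H_k = (kernel of ∂_k) / (image of ∂_{k+1}):

  H_0: rank C_0 − rank ∂_1 = 5 − 4 = 1, and the invariant factors of ∂_1 are all 1, so H_0 ≅ Z.
  H_1: rank ker ∂_1 − rank ∂_2 = (5 − 4) − 0 = 1, and there is no ∂_2, so H_1 ≅ Z.

As a check, the Euler characteristic is 5 − 5 = 0, which agrees with 1 − 1 = 0.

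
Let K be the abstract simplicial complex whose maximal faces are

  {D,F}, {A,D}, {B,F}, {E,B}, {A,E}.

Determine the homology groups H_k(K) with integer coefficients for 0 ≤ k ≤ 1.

Take the total order A < B < D < E < F on the vertex set. Then K (dimension 1) consists of the simplices:

  0-simplices (5): A, B, D, E, F
  1-simplices (5): AD, AE, BE, BF, DF

so the chain groups are C_0 ≅ Z^5, C_1 ≅ Z^5.

The boundary map ∂_1: C_1 → C_0 maps an edge to its endpoints' difference, ∂[p,q] = q − p. For instance
  ∂BE = E − B.
This gives a 5×5 integer matrix of rank 4; reducing to Smith normal form yields diagonal entries (1,1,1,1).

Now H_k = ker ∂_k / im ∂_{k+1}, so:

  H_0: rank C_0 − rank ∂_1 = 5 − 4 = 1, and the invariant factors of ∂_1 are all 1, so H_0 = Z.
  H_1: rank ker ∂_1 − rank ∂_2 = (5 − 4) − 0 = 1, and there is no ∂_2, so H_1 = Z.

As a check, the Euler characteristic is 5 − 5 = 0, which agrees with 1 − 1 = 0.
(K is a triangulation of the circle S^1.)

H_0 = Z,  H_1 = Z.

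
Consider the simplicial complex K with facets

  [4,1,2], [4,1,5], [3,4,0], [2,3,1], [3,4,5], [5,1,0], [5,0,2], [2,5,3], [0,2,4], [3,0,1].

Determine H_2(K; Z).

K has 6 vertices, 15 edges, 10 triangles.
rank ∂_2 = 10, rank ∂_3 = 0 ⇒ b_2 = 10 − 10 − 0 = 0. So H_2 = 0.

H_2 = 0.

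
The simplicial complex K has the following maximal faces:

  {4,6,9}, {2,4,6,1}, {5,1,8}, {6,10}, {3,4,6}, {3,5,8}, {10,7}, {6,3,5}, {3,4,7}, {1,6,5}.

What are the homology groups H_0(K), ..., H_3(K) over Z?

H_0 ≅ Z,  H_1 ≅ Z,  H_2 = 0,  H_3 = 0.

We work with the vertex ordering 1 < 2 < 3 < 4 < 5 < 6 < 7 < 8 < 9 < 10. The simplices of K, each written with vertices in increasing order, are:

  0-simplices (10): [1], [2], [3], [4], [5], [6], [7], [8], [9], [10]
  1-simplices (20): [1,2], [1,4], [1,5], [1,6], [1,8], [2,4], [2,6], [3,4], [3,5], [3,6], [3,7], [3,8], [4,6], [4,7], [4,9], [5,6], [5,8], [6,9], [6,10], [7,10]
  2-simplices (11): [1,2,4], [1,2,6], [1,4,6], [1,5,6], [1,5,8], [2,4,6], [3,4,6], [3,4,7], [3,5,6], [3,5,8], [4,6,9]
  3-simplices (1): [1,2,4,6]

giving chain groups C_0 ≅ Z^10, C_1 ≅ Z^20, C_2 ≅ Z^11, C_3 ≅ Z^1.

∂_1: C_1 → C_0 maps an edge to its endpoints' difference, ∂[p,q] = q − p. For instance
  ∂[5,6] = [6] − [5].
This gives a 10×20 integer matrix of rank 9; reducing to Smith normal form yields diagonal entries (1,1,1,1,1,1,1,1,1).

∂_2: C_2 → C_1 sends each 2-simplex [p,q,r] to [q,r] − [p,r] + [p,q]. For instance
  ∂[1,5,8] = [5,8] − [1,8] + [1,5],
  ∂[2,4,6] = [4,6] − [2,6] + [2,4].
This gives a 20×11 integer matrix of rank 10; reducing to Smith normal form yields diagonal entries (1,1,1,1,1,1,1,1,1,1).

The boundary map ∂_3: C_3 → C_2 sends each 3-simplex σ to the alternating sum Σ_i (−1)^i (σ with its i-th vertex removed). For instance
  ∂[1,2,4,6] = [2,4,6] − [1,4,6] + [1,2,6] − [1,2,4].
This gives a 11×1 integer matrix of rank 1; reducing to Smith normal form yields diagonal entries (1).

Reading off H_k = ker ∂_k / im ∂_{k+1}:

  H_0: rank C_0 − rank ∂_1 = 10 − 9 = 1, and the invariant factors of ∂_1 are all 1, so H_0 ≅ Z.
  H_1: rank ker ∂_1 − rank ∂_2 = (20 − 9) − 10 = 1, and the invariant factors of ∂_2 are all 1, so H_1 ≅ Z.
  H_2: rank ker ∂_2 − rank ∂_3 = (11 − 10) − 1 = 0, and the invariant factors of ∂_3 are all 1, so H_2 ≅ 0.
  H_3: rank ker ∂_3 − rank ∂_4 = (1 − 1) − 0 = 0, and there is no ∂_4, so H_3 ≅ 0.

As a check, the Euler characteristic is 10 − 20 + 11 − 1 = 0, which agrees with 1 − 1 + 0 − 0 = 0.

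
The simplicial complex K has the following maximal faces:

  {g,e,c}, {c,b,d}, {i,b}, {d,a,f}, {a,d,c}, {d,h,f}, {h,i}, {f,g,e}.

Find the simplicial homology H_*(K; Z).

H_0 = Z,  H_1 = Z^2,  H_2 = 0.

Fix the vertex order a < b < c < d < e < f < g < h < i and write every simplex with vertices in increasing order. Then dim K = 2 and the simplices of K are:

  0-simplices (9): a, b, c, d, e, f, g, h, i
  1-simplices (16): ac, ad, af, bc, bd, bi, cd, ce, cg, df, dh, ef, eg, fg, fh, hi
  2-simplices (6): acd, adf, bcd, ceg, dfh, efg

giving chain groups C_0 ≅ Z^9, C_1 ≅ Z^16, C_2 ≅ Z^6.

The boundary map ∂_1: C_1 → C_0 maps an edge to its endpoints' difference, ∂[p,q] = q − p. For instance
  ∂cg = g − c.
As a 9×16 matrix over Z this has rank 8, with invariant factors (1,1,1,1,1,1,1,1).

∂_2: C_2 → C_1 acts by ∂[p,q,r] = [q,r] − [p,r] + [p,q]. For instance
  ∂efg = fg − eg + ef,
  ∂dfh = fh − dh + df.
As a 16×6 matrix over Z this has rank 6, with invariant factors (1,1,1,1,1,1).

Now H_k = ker ∂_k / im ∂_{k+1}, so:

  H_0: rank C_0 − rank ∂_1 = 9 − 8 = 1, and the invariant factors of ∂_1 are all 1, so H_0 ≅ Z.
  H_1: rank ker ∂_1 − rank ∂_2 = (16 − 8) − 6 = 2, and the invariant factors of ∂_2 are all 1, so H_1 ≅ Z^2.
  H_2: rank ker ∂_2 − rank ∂_3 = (6 − 6) − 0 = 0, and there is no ∂_3, so H_2 ≅ 0.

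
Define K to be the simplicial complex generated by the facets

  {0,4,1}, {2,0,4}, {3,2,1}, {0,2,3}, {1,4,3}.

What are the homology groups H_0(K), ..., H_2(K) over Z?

H_0 ≅ Z,  H_1 ≅ Z,  H_2 = 0.

Order the vertices as 0 < 1 < 2 < 3 < 4. Listing each simplex with vertices in this order, K has dimension 2 with simplices:

  0-simplices (5): [0], [1], [2], [3], [4]
  1-simplices (10): [0,1], [0,2], [0,3], [0,4], [1,2], [1,3], [1,4], [2,3], [2,4], [3,4]
  2-simplices (5): [0,1,4], [0,2,3], [0,2,4], [1,2,3], [1,3,4]

Hence C_0 ≅ Z^5, C_1 ≅ Z^10, C_2 ≅ Z^5.

The boundary map ∂_1: C_1 → C_0 is given by ∂[p,q] = [q] − [p]. For instance
  ∂[1,4] = [4] − [1].
The 5×10 boundary matrix has rank 4 and Smith normal form diag(1,1,1,1).

∂_2: C_2 → C_1 sends each 2-simplex [p,q,r] to [q,r] − [p,r] + [p,q]. For instance
  ∂[0,2,3] = [2,3] − [0,3] + [0,2],
  ∂[1,3,4] = [3,4] − [1,4] + [1,3].
This gives a 10×5 integer matrix of rank 5; reducing to Smith normal form yields diagonal entries (1,1,1,1,1).

From H_k ≅ ker(∂_k) / im(∂_{k+1}) we obtain:

  H_0: rank C_0 − rank ∂_1 = 5 − 4 = 1, and the invariant factors of ∂_1 are all 1, so H_0 = Z.
  H_1: rank ker ∂_1 − rank ∂_2 = (10 − 4) − 5 = 1, and the invariant factors of ∂_2 are all 1, so H_1 = Z.
  H_2: rank ker ∂_2 − rank ∂_3 = (5 − 5) − 0 = 0, and there is no ∂_3, so H_2 = 0.

(K is a triangulation of the Möbius band.)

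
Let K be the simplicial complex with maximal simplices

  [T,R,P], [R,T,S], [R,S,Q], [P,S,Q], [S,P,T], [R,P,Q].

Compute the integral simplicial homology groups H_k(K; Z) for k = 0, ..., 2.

Order the vertices as P < Q < R < S < T. Listing each simplex with vertices in this order, K has dimension 2 with simplices:

  0-simplices (5): P, Q, R, S, T
  1-simplices (9): PQ, PR, PS, PT, QR, QS, RS, RT, ST
  2-simplices (6): PQR, PQS, PRT, PST, QRS, RST

so the chain groups are C_0 ≅ Z^5, C_1 ≅ Z^9, C_2 ≅ Z^6.

Boundary ∂_1: C_1 → C_0 maps an edge to its endpoints' difference, ∂[p,q] = q − p. For instance
  ∂PQ = Q − P.
As a 5×9 matrix over Z this has rank 4, with invariant factors (1,1,1,1).

The boundary map ∂_2: C_2 → C_1 sends each 2-simplex [p,q,r] to [q,r] − [p,r] + [p,q]. For instance
  ∂PRT = RT − PT + PR,
  ∂RST = ST − RT + RS.
This gives a 9×6 integer matrix of rank 5; reducing to Smith normal form yields diagonal entries (1,1,1,1,1).

Now H_k = ker ∂_k / im ∂_{k+1}, so:

  H_0: rank C_0 − rank ∂_1 = 5 − 4 = 1, and the invariant factors of ∂_1 are all 1, so H_0 ≅ Z.
  H_1: rank ker ∂_1 − rank ∂_2 = (9 − 4) − 5 = 0, and the invariant factors of ∂_2 are all 1, so H_1 ≅ 0.
  H_2: rank ker ∂_2 − rank ∂_3 = (6 − 5) − 0 = 1, and there is no ∂_3, so H_2 ≅ Z.

(K is a triangulation of the 2-sphere S^2.)

H_0 ≅ Z,  H_1 = 0,  H_2 ≅ Z.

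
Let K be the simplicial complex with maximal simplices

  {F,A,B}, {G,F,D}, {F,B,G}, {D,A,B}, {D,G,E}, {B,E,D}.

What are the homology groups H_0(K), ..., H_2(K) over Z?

H_0 ≅ Z,  H_1 ≅ Z,  H_2 = 0.

K has 6 vertices, 12 edges, 6 triangles.
rank ∂_0 = 0, rank ∂_1 = 5 ⇒ b_0 = 6 − 0 − 5 = 1; all invariant factors of ∂_1 are 1 so no torsion. So H_0 = Z.
rank ∂_1 = 5, rank ∂_2 = 6 ⇒ b_1 = 12 − 5 − 6 = 1; all invariant factors of ∂_2 are 1 so no torsion. So H_1 = Z.
rank ∂_2 = 6, rank ∂_3 = 0 ⇒ b_2 = 6 − 6 − 0 = 0. So H_2 = 0.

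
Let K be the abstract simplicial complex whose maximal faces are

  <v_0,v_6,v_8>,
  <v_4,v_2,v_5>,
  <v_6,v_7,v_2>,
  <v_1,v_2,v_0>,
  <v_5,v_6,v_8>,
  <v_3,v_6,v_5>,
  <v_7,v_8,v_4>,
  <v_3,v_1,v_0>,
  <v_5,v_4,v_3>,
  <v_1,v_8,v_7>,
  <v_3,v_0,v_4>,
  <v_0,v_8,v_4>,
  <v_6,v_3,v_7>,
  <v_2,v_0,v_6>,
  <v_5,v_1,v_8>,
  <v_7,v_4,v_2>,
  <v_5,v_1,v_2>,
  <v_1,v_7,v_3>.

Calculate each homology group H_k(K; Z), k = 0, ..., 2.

Fix the vertex order v_0 < v_1 < v_2 < v_3 < v_4 < v_5 < v_6 < v_7 < v_8 and write every simplex with vertices in increasing order. Then dim K = 2 and the simplices of K are:

  0-simplices (9): [v_0], [v_1], [v_2], [v_3], [v_4], [v_5], [v_6], [v_7], [v_8]
  1-simplices (27): (27 of them)
  2-simplices (18): (18 of them)

Hence C_0 ≅ Z^9, C_1 ≅ Z^27, C_2 ≅ Z^18.

The boundary map ∂_1: C_1 → C_0 sends each edge [p,q] (with p < q) to q − p.
This gives a 9×27 integer matrix of rank 8; reducing to Smith normal form yields diagonal entries (1,1,1,1,1,1,1,1).

∂_2: C_2 → C_1 acts by ∂[p,q,r] = [q,r] − [p,r] + [p,q]. For instance
  ∂[v_0,v_6,v_8] = [v_6,v_8] − [v_0,v_8] + [v_0,v_6],
  ∂[v_3,v_6,v_7] = [v_6,v_7] − [v_3,v_7] + [v_3,v_6].
As a 27×18 matrix over Z this has rank 17, with invariant factors (1,1,1,1,1,1,1,1,1,1,1,1,1,1,1,1,1).

From H_k ≅ ker(∂_k) / im(∂_{k+1}) we obtain:

  H_0: rank C_0 − rank ∂_1 = 9 − 8 = 1, and the invariant factors of ∂_1 are all 1, so H_0 ≅ Z.
  H_1: rank ker ∂_1 − rank ∂_2 = (27 − 8) − 17 = 2, and the invariant factors of ∂_2 are all 1, so H_1 ≅ Z^2.
  H_2: rank ker ∂_2 − rank ∂_3 = (18 − 17) − 0 = 1, and there is no ∂_3, so H_2 ≅ Z.

As a check, the Euler characteristic is 9 − 27 + 18 = 0, which agrees with 1 − 2 + 1 = 0.

H_0 = Z,  H_1 = Z^2,  H_2 = Z.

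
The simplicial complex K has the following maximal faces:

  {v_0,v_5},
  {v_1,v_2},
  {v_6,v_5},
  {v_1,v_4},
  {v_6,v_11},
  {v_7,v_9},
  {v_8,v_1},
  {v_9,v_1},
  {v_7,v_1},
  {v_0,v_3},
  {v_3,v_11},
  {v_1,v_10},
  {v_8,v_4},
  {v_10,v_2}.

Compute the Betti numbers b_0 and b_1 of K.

We work with the vertex ordering v_0 < v_1 < v_2 < v_3 < v_4 < v_5 < v_6 < v_7 < v_8 < v_9 < v_10 < v_11. The simplices of K, each written with vertices in increasing order, are:

  0-simplices (12): [v_0], [v_1], [v_2], [v_3], [v_4], [v_5], [v_6], [v_7], [v_8], [v_9], [v_10], [v_11]
  1-simplices (14): [v_0,v_3], [v_0,v_5], [v_1,v_2], [v_1,v_4], [v_1,v_7], [v_1,v_8], [v_1,v_9], [v_1,v_10], [v_2,v_10], [v_3,v_11], [v_4,v_8], [v_5,v_6], [v_6,v_11], [v_7,v_9]

so the chain groups are C_0 ≅ Z^12, C_1 ≅ Z^14.

∂_1: C_1 → C_0 sends each edge [p,q] (with p < q) to q − p. For instance
  ∂[v_1,v_10] = [v_10] − [v_1].
The resulting 12×14 matrix has rank 10, and its Smith normal form has invariant factors (1,1,1,1,1,1,1,1,1,1).

Now H_k = ker ∂_k / im ∂_{k+1}, so:

  H_0: rank C_0 − rank ∂_1 = 12 − 10 = 2, and the invariant factors of ∂_1 are all 1, so H_0 ≅ Z^2.
  H_1: rank ker ∂_1 − rank ∂_2 = (14 − 10) − 0 = 4, and there is no ∂_2, so H_1 ≅ Z^4.

(K is a triangulation of the disjoint union of the circle S^1 and a wedge of 3 circles.)

Hence the Betti numbers are b_0 = 2, b_1 = 4.

b_0 = 2, b_1 = 4.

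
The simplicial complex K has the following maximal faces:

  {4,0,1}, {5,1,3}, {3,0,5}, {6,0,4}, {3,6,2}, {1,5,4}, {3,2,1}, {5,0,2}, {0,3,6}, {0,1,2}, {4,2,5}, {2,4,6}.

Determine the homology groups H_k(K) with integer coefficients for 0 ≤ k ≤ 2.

H_0 = Z,  H_1 = Z/2,  H_2 = 0.

Fix the vertex order 0 < 1 < 2 < 3 < 4 < 5 < 6 and write every simplex with vertices in increasing order. Then dim K = 2 and the simplices of K are:

  0-simplices (7): [0], [1], [2], [3], [4], [5], [6]
  1-simplices (18): [0,1], [0,2], [0,3], [0,4], [0,5], [0,6], [1,2], [1,3], [1,4], [1,5], [2,3], [2,4], [2,5], [2,6], [3,5], [3,6], [4,5], [4,6]
  2-simplices (12): [0,1,2], [0,1,4], [0,2,5], [0,3,5], [0,3,6], [0,4,6], [1,2,3], [1,3,5], [1,4,5], [2,3,6], [2,4,5], [2,4,6]

giving chain groups C_0 ≅ Z^7, C_1 ≅ Z^18, C_2 ≅ Z^12.

∂_1: C_1 → C_0 is given by ∂[p,q] = [q] − [p]. For instance
  ∂[2,4] = [4] − [2].
The 7×18 boundary matrix has rank 6 and Smith normal form diag(1,1,1,1,1,1).

Boundary ∂_2: C_2 → C_1 maps a triangle to the signed sum of its edges. For instance
  ∂[0,1,2] = [1,2] − [0,2] + [0,1],
  ∂[2,4,5] = [4,5] − [2,5] + [2,4].
The 18×12 boundary matrix has rank 12 and Smith normal form diag(1,1,1,1,1,1,1,1,1,1,1,2).

From H_k ≅ ker(∂_k) / im(∂_{k+1}) we obtain:

  H_0: rank C_0 − rank ∂_1 = 7 − 6 = 1, and the invariant factors of ∂_1 are all 1, so H_0 = Z.
  H_1: rank ker ∂_1 − rank ∂_2 = (18 − 6) − 12 = 0, and ∂_2 has invariant factor 2 > 1, so H_1 = Z/2.
  H_2: rank ker ∂_2 − rank ∂_3 = (12 − 12) − 0 = 0, and there is no ∂_3, so H_2 = 0.

As a check, the Euler characteristic is 7 − 18 + 12 = 1, which agrees with 1 − 0 + 0 = 1.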